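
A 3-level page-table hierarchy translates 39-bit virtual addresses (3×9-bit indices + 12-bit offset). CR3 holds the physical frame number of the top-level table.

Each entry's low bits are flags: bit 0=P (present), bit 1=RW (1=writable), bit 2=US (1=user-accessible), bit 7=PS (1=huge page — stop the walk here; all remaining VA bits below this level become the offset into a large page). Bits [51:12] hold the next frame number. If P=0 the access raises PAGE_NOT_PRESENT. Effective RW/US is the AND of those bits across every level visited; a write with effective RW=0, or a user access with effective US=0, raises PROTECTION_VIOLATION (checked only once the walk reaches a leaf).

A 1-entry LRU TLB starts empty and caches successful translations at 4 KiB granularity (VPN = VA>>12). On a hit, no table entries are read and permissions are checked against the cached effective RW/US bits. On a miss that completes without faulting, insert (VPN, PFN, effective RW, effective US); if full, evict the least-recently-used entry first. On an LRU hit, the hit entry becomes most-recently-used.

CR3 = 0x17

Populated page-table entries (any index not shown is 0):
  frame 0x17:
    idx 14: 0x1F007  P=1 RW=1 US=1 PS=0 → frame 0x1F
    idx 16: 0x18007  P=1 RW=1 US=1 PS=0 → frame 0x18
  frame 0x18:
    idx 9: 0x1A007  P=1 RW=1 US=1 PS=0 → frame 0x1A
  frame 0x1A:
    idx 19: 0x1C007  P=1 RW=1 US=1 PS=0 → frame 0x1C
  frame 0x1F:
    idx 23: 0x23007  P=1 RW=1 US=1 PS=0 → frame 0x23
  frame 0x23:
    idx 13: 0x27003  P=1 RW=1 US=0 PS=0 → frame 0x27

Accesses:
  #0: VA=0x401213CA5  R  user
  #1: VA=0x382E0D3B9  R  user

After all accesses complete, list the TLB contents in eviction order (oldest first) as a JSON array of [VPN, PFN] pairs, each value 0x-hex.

Trace:
#0 VA=0x401213CA5 (r,user):
  [0] read 0x17 idx=16: raw=0x18007 flags P=1 W=1 U=1 S=0
  [1] read 0x18 idx=9: raw=0x1A007 flags P=1 W=1 U=1 S=0
  [2] read 0x1A idx=19: raw=0x1C007 flags P=1 W=1 U=1 S=0
  ✓ 0x1CCA5  — 3 lookups
#1 VA=0x382E0D3B9 (r,user):
  [0] read 0x17 idx=14: raw=0x1F007 flags P=1 W=1 U=1 S=0
  [1] read 0x1F idx=23: raw=0x23007 flags P=1 W=1 U=1 S=0
  [2] read 0x23 idx=13: raw=0x27003 flags P=1 W=1 U=0 S=0
  ✗ PROTECTION_VIOLATION  [3 reads]

TLB: [["0x401213", "0x1C"]]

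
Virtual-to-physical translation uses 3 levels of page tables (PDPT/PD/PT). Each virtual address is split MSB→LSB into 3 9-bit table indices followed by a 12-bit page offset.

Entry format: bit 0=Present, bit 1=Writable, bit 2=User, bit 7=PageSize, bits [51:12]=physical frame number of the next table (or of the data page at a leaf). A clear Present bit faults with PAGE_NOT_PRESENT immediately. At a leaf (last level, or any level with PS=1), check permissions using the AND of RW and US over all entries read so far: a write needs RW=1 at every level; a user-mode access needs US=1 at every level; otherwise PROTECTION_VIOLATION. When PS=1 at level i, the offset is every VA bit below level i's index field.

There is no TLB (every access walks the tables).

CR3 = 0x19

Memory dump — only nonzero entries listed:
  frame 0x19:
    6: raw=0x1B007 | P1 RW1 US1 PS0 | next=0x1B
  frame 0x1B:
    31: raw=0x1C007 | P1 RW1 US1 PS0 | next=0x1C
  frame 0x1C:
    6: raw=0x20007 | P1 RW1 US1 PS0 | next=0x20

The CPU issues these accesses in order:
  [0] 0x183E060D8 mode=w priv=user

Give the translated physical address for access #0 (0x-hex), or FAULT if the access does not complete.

Trace:
#0 VA=0x183E060D8 (w,user):
  [0] read 0x19 idx=6: raw=0x1B007 flags P=1 W=1 U=1 S=0
  [1] read 0x1B idx=31: raw=0x1C007 flags P=1 W=1 U=1 S=0
  [2] read 0x1C idx=6: raw=0x20007 flags P=1 W=1 U=1 S=0
  → PA=0x200D8  (3 entries read)

Access #0 PA: 0x200D8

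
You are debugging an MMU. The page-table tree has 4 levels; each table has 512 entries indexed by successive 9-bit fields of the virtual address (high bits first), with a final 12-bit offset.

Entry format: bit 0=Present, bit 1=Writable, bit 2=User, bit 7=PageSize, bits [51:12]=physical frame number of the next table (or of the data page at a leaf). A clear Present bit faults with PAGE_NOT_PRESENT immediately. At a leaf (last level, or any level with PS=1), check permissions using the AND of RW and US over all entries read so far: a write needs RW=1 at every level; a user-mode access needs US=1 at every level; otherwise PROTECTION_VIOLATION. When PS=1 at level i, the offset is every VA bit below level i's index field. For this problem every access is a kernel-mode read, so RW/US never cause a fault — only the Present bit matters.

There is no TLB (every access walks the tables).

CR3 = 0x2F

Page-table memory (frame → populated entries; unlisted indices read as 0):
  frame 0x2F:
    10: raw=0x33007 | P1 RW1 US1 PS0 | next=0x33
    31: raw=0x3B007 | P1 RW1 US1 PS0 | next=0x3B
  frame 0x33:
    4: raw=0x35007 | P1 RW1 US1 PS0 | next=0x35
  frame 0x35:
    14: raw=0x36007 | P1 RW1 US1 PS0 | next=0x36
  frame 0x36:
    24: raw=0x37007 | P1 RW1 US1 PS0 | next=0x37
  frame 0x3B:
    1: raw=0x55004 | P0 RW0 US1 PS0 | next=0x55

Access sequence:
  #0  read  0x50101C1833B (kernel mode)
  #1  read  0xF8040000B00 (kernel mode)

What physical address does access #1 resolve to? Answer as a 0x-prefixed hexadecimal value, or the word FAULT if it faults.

Trace:
#0 VA=0x50101C1833B (r,kernel):
  L0 @0x2F[10] → 0x33007  P=1,RW=1,US=1,PS=0
  L1 @0x33[4] → 0x35007  P=1,RW=1,US=1,PS=0
  L2 @0x35[14] → 0x36007  P=1,RW=1,US=1,PS=0
  L3 @0x36[24] → 0x37007  P=1,RW=1,US=1,PS=0
  ✓ 0x3733B  — 4 lookups
#1 VA=0xF8040000B00 (r,kernel):
  L0 @0x2F[31] → 0x3B007  P=1,RW=1,US=1,PS=0
  L1 @0x3B[1] → 0x55004  P=0,RW=0,US=1,PS=0
  ⇒ fault: PAGE_NOT_PRESENT  — 2 lookups

Access #1 PA: FAULT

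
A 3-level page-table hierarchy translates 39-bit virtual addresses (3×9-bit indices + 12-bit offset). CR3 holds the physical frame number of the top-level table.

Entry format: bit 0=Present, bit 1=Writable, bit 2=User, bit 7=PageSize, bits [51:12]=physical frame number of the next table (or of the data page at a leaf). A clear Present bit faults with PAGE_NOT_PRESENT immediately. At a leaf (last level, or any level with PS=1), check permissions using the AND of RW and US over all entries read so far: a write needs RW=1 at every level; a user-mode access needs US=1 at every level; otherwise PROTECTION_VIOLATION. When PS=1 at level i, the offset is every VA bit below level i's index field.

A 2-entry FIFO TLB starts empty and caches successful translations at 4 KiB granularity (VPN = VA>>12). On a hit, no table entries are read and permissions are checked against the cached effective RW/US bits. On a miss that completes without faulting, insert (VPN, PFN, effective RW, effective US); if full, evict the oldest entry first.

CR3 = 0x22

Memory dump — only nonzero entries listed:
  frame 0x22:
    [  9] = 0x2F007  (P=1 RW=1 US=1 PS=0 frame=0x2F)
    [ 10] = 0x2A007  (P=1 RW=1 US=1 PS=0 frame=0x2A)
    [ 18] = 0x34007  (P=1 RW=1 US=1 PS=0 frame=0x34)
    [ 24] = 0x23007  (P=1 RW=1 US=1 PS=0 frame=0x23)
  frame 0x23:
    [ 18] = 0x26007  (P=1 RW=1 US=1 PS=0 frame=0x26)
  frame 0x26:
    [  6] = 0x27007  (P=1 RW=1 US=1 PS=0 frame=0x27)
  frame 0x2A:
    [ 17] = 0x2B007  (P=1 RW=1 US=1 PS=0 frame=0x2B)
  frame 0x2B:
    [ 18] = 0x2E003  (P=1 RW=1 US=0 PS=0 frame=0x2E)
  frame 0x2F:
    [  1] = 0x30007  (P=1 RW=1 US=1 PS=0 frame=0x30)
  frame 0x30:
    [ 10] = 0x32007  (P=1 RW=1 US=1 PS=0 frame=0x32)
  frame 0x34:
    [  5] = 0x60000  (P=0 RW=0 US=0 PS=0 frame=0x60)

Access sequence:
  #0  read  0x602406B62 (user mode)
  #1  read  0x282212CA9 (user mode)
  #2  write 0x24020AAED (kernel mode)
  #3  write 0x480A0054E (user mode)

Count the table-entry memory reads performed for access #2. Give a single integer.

Walk each access:
#0 VA=0x602406B62 (r,user):
  L0: frame=0x22 idx=24 entry=0x23007 [P=1 RW=1 US=1 PS=0]
  L1: frame=0x23 idx=18 entry=0x26007 [P=1 RW=1 US=1 PS=0]
  L2: frame=0x26 idx=6 entry=0x27007 [P=1 RW=1 US=1 PS=0]
  ✓ 0x27B62  — 3 lookups
#1 VA=0x282212CA9 (r,user):
  L0: frame=0x22 idx=10 entry=0x2A007 [P=1 RW=1 US=1 PS=0]
  L1: frame=0x2A idx=17 entry=0x2B007 [P=1 RW=1 US=1 PS=0]
  L2: frame=0x2B idx=18 entry=0x2E003 [P=1 RW=1 US=0 PS=0]
  → PROTECTION_VIOLATION  (3 entries read)
#2 VA=0x24020AAED (w,kernel):
  L0: frame=0x22 idx=9 entry=0x2F007 [P=1 RW=1 US=1 PS=0]
  L1: frame=0x2F idx=1 entry=0x30007 [P=1 RW=1 US=1 PS=0]
  L2: frame=0x30 idx=10 entry=0x32007 [P=1 RW=1 US=1 PS=0]
  ✓ 0x32AED  — 3 lookups
#3 VA=0x480A0054E (w,user):
  L0: frame=0x22 idx=18 entry=0x34007 [P=1 RW=1 US=1 PS=0]
  L1: frame=0x34 idx=5 entry=0x60000 [P=0 RW=0 US=0 PS=0]
  → PAGE_NOT_PRESENT  (2 entries read)

Entries read for #2: 3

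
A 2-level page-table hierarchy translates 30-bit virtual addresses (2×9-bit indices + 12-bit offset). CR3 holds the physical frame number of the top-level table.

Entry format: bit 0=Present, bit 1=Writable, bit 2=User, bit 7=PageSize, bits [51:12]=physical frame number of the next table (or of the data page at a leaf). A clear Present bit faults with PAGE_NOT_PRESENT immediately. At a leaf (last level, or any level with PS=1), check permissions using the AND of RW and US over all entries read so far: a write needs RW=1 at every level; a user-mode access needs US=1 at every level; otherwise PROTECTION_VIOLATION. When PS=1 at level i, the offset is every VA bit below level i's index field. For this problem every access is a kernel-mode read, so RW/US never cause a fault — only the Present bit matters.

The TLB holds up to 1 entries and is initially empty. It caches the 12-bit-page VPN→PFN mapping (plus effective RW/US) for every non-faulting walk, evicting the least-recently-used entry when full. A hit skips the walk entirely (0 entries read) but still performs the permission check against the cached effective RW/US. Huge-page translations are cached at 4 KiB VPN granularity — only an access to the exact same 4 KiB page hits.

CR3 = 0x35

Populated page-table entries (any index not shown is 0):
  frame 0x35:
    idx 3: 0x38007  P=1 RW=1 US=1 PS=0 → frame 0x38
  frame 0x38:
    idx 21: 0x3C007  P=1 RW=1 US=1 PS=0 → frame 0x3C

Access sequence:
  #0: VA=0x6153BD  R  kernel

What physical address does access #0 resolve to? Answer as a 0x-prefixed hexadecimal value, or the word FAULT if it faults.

Walk each access:
#0 VA=0x6153BD (r,kernel):
  L0: frame=0x35 idx=3 entry=0x38007 [P=1 RW=1 US=1 PS=0]
  L1: frame=0x38 idx=21 entry=0x3C007 [P=1 RW=1 US=1 PS=0]
  ⇒ phys 0x3C3BD  [2 reads]

Access #0 PA: 0x3C3BD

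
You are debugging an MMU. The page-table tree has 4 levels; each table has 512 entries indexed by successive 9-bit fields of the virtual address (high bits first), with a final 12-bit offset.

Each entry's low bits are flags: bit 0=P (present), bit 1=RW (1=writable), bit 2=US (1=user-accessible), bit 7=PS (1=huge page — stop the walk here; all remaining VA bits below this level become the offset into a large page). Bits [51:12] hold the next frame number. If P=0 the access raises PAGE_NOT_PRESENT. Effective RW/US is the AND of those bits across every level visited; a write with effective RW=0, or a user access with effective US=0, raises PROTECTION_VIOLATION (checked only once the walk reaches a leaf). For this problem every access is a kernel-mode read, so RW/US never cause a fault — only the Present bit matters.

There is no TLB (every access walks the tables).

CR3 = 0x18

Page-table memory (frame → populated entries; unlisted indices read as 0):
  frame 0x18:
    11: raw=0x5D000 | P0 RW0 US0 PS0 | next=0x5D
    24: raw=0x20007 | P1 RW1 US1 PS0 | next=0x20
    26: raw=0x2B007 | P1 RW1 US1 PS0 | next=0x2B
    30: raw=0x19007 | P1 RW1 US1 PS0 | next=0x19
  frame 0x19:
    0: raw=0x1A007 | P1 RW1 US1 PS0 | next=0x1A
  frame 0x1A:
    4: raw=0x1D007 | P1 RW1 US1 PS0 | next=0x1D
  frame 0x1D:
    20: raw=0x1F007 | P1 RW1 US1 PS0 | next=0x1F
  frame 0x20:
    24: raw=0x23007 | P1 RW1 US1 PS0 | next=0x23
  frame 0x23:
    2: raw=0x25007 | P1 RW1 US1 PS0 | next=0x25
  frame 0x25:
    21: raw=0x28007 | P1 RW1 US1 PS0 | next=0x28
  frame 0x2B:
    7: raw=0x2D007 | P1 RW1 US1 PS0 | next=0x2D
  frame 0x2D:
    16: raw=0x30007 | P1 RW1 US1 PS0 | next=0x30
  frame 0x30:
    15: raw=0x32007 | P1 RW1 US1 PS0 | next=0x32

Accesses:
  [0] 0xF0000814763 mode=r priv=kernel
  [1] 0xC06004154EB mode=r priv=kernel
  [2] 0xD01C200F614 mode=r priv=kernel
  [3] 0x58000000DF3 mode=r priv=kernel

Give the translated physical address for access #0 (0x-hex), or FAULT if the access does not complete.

Per-access translation:
#0 VA=0xF0000814763 (r,kernel):
  L0 @0x18[30] → 0x19007  P=1,RW=1,US=1,PS=0
  L1 @0x19[0] → 0x1A007  P=1,RW=1,US=1,PS=0
  L2 @0x1A[4] → 0x1D007  P=1,RW=1,US=1,PS=0
  L3 @0x1D[20] → 0x1F007  P=1,RW=1,US=1,PS=0
  ✓ 0x1F763  — 4 lookups
#1 VA=0xC06004154EB (r,kernel):
  L0 @0x18[24] → 0x20007  P=1,RW=1,US=1,PS=0
  L1 @0x20[24] → 0x23007  P=1,RW=1,US=1,PS=0
  L2 @0x23[2] → 0x25007  P=1,RW=1,US=1,PS=0
  L3 @0x25[21] → 0x28007  P=1,RW=1,US=1,PS=0
  ✓ 0x284EB  — 4 lookups
#2 VA=0xD01C200F614 (r,kernel):
  L0 @0x18[26] → 0x2B007  P=1,RW=1,US=1,PS=0
  L1 @0x2B[7] → 0x2D007  P=1,RW=1,US=1,PS=0
  L2 @0x2D[16] → 0x30007  P=1,RW=1,US=1,PS=0
  L3 @0x30[15] → 0x32007  P=1,RW=1,US=1,PS=0
  ✓ 0x32614  — 4 lookups
#3 VA=0x58000000DF3 (r,kernel):
  L0 @0x18[11] → 0x5D000  P=0,RW=0,US=0,PS=0
  → PAGE_NOT_PRESENT  (1 entries read)

Access #0 PA: 0x1F763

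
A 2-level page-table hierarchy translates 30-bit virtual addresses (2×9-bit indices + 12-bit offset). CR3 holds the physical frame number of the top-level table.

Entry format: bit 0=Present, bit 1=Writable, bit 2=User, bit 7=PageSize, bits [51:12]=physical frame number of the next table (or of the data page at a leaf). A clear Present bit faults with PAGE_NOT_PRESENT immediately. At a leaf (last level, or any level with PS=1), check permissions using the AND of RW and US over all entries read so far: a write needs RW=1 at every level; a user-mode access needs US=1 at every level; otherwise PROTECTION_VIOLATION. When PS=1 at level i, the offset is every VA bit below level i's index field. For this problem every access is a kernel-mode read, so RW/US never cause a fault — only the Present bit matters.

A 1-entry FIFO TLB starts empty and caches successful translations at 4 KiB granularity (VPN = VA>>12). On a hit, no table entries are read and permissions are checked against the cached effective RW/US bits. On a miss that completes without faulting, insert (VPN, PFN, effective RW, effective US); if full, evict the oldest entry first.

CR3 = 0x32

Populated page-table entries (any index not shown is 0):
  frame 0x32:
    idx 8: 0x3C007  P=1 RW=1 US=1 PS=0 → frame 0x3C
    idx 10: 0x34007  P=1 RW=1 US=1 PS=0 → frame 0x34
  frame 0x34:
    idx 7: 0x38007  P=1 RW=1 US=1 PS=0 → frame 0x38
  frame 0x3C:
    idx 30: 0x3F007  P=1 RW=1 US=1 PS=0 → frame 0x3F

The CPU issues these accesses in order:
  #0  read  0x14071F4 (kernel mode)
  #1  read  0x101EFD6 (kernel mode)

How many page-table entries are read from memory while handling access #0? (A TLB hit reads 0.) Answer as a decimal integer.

Per-access translation:
#0 VA=0x14071F4 (r,kernel):
  L0 @0x32[10] → 0x34007  P=1,RW=1,US=1,PS=0
  L1 @0x34[7] → 0x38007  P=1,RW=1,US=1,PS=0
  ⇒ phys 0x381F4  [2 reads]
#1 VA=0x101EFD6 (r,kernel):
  L0 @0x32[8] → 0x3C007  P=1,RW=1,US=1,PS=0
  L1 @0x3C[30] → 0x3F007  P=1,RW=1,US=1,PS=0
  ⇒ phys 0x3FFD6  [2 reads]

Entries read for #0: 2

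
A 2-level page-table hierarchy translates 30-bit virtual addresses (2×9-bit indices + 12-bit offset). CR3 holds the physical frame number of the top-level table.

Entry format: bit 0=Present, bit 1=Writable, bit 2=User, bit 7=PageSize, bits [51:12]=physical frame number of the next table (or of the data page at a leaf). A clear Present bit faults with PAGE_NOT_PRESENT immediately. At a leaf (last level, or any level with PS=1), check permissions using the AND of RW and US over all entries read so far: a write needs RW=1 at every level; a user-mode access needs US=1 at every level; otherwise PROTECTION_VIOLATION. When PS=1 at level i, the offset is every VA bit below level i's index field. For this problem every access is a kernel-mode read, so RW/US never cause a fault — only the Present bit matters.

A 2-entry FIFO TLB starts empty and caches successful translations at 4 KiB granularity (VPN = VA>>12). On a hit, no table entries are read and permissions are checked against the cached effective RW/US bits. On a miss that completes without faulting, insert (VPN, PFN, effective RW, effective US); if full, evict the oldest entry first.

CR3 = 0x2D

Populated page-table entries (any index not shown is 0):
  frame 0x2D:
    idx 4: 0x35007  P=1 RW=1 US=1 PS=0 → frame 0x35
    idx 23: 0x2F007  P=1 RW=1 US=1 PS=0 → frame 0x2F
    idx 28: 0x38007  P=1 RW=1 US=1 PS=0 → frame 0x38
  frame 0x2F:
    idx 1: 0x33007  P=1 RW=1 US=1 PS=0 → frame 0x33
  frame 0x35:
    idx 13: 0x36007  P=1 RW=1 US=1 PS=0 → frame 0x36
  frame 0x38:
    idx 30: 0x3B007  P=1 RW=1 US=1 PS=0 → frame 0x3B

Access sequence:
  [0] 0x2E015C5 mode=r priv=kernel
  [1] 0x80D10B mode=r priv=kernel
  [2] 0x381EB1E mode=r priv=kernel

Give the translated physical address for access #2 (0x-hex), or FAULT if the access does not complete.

Walk each access:
#0 VA=0x2E015C5 (r,kernel):
  lvl0: tbl 0x2D, slot 23 ⇒ 0x2F007 (P1/RW1/US1/PS0)
  lvl1: tbl 0x2F, slot 1 ⇒ 0x33007 (P1/RW1/US1/PS0)
  ⇒ phys 0x335C5  [2 reads]
#1 VA=0x80D10B (r,kernel):
  lvl0: tbl 0x2D, slot 4 ⇒ 0x35007 (P1/RW1/US1/PS0)
  lvl1: tbl 0x35, slot 13 ⇒ 0x36007 (P1/RW1/US1/PS0)
  ⇒ phys 0x3610B  [2 reads]
#2 VA=0x381EB1E (r,kernel):
  lvl0: tbl 0x2D, slot 28 ⇒ 0x38007 (P1/RW1/US1/PS0)
  lvl1: tbl 0x38, slot 30 ⇒ 0x3B007 (P1/RW1/US1/PS0)
  ⇒ phys 0x3BB1E  [2 reads]

Access #2 PA: 0x3BB1E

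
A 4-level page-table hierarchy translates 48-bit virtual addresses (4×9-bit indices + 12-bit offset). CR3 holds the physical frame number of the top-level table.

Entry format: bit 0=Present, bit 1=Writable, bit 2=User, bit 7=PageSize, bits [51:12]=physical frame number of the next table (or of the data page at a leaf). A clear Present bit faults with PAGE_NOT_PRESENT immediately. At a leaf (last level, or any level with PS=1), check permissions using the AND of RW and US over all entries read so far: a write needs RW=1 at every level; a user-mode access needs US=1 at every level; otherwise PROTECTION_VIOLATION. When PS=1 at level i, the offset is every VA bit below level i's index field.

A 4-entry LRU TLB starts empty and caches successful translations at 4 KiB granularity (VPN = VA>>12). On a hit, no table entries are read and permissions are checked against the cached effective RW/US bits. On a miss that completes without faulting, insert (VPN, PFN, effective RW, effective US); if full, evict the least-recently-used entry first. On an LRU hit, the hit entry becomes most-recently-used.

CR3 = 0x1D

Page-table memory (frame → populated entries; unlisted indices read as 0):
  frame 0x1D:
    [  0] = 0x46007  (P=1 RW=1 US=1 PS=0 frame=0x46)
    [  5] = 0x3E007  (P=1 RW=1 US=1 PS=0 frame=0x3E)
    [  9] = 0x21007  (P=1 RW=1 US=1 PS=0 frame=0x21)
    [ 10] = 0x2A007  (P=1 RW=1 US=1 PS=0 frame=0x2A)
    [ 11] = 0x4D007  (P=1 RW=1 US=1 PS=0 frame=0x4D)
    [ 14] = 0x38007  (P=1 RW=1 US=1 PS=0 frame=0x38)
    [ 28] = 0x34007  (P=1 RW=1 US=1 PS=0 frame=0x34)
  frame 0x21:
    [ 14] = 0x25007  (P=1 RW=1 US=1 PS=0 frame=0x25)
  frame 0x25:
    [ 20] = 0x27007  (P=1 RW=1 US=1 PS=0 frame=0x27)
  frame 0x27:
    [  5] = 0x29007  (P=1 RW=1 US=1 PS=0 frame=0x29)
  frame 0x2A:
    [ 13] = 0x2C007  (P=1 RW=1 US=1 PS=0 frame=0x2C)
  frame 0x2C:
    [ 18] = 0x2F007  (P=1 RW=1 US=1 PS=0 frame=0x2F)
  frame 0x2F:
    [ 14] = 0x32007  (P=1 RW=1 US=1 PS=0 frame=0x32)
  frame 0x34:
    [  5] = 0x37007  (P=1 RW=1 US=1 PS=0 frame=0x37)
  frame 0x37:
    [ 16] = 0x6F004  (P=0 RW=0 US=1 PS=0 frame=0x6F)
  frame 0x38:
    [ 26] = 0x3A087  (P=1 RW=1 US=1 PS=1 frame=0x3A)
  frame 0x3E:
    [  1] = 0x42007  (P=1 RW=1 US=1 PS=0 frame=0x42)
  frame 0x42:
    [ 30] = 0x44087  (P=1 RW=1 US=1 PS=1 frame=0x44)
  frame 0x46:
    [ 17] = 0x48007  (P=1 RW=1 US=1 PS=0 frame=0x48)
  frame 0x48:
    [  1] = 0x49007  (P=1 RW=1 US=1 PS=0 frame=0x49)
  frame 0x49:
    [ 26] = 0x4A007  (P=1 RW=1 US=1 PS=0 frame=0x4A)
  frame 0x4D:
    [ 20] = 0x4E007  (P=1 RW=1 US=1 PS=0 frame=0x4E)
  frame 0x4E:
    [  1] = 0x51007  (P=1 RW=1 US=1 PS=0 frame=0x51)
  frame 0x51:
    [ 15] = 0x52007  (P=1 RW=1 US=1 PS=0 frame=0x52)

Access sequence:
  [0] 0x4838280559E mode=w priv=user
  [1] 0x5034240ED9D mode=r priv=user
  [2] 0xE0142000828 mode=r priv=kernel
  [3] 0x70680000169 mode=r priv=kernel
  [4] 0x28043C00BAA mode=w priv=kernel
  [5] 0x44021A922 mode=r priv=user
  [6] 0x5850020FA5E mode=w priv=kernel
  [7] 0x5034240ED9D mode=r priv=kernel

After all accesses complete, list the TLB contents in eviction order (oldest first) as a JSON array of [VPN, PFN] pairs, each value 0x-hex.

Walk each access:
#0 VA=0x4838280559E (w,user):
  [0] read 0x1D idx=9: raw=0x21007 flags P=1 W=1 U=1 S=0
  [1] read 0x21 idx=14: raw=0x25007 flags P=1 W=1 U=1 S=0
  [2] read 0x25 idx=20: raw=0x27007 flags P=1 W=1 U=1 S=0
  [3] read 0x27 idx=5: raw=0x29007 flags P=1 W=1 U=1 S=0
  ✓ 0x2959E  — 4 lookups
#1 VA=0x5034240ED9D (r,user):
  [0] read 0x1D idx=10: raw=0x2A007 flags P=1 W=1 U=1 S=0
  [1] read 0x2A idx=13: raw=0x2C007 flags P=1 W=1 U=1 S=0
  [2] read 0x2C idx=18: raw=0x2F007 flags P=1 W=1 U=1 S=0
  [3] read 0x2F idx=14: raw=0x32007 flags P=1 W=1 U=1 S=0
  ✓ 0x32D9D  — 4 lookups
#2 VA=0xE0142000828 (r,kernel):
  [0] read 0x1D idx=28: raw=0x34007 flags P=1 W=1 U=1 S=0
  [1] read 0x34 idx=5: raw=0x37007 flags P=1 W=1 U=1 S=0
  [2] read 0x37 idx=16: raw=0x6F004 flags P=0 W=0 U=1 S=0
  ⇒ fault: PAGE_NOT_PRESENT  — 3 lookups
#3 VA=0x70680000169 (r,kernel):
  [0] read 0x1D idx=14: raw=0x38007 flags P=1 W=1 U=1 S=0
  [1] read 0x38 idx=26: raw=0x3A087 flags P=1 W=1 U=1 S=1
  ✓ 0x3A169 (huge @L1)  — 2 lookups
#4 VA=0x28043C00BAA (w,kernel):
  [0] read 0x1D idx=5: raw=0x3E007 flags P=1 W=1 U=1 S=0
  [1] read 0x3E idx=1: raw=0x42007 flags P=1 W=1 U=1 S=0
  [2] read 0x42 idx=30: raw=0x44087 flags P=1 W=1 U=1 S=1
  ✓ 0x44BAA (huge @L2)  — 3 lookups
#5 VA=0x44021A922 (r,user):
  [0] read 0x1D idx=0: raw=0x46007 flags P=1 W=1 U=1 S=0
  [1] read 0x46 idx=17: raw=0x48007 flags P=1 W=1 U=1 S=0
  [2] read 0x48 idx=1: raw=0x49007 flags P=1 W=1 U=1 S=0
  [3] read 0x49 idx=26: raw=0x4A007 flags P=1 W=1 U=1 S=0
  ✓ 0x4A922  — 4 lookups
#6 VA=0x5850020FA5E (w,kernel):
  [0] read 0x1D idx=11: raw=0x4D007 flags P=1 W=1 U=1 S=0
  [1] read 0x4D idx=20: raw=0x4E007 flags P=1 W=1 U=1 S=0
  [2] read 0x4E idx=1: raw=0x51007 flags P=1 W=1 U=1 S=0
  [3] read 0x51 idx=15: raw=0x52007 flags P=1 W=1 U=1 S=0
  ✓ 0x52A5E  — 4 lookups
#7 VA=0x5034240ED9D (r,kernel):
  [0] read 0x1D idx=10: raw=0x2A007 flags P=1 W=1 U=1 S=0
  [1] read 0x2A idx=13: raw=0x2C007 flags P=1 W=1 U=1 S=0
  [2] read 0x2C idx=18: raw=0x2F007 flags P=1 W=1 U=1 S=0
  [3] read 0x2F idx=14: raw=0x32007 flags P=1 W=1 U=1 S=0
  ✓ 0x32D9D  — 4 lookups

TLB: [["0x28043C00", "0x44"], ["0x44021A", "0x4A"], ["0x5850020F", "0x52"], ["0x5034240E", "0x32"]]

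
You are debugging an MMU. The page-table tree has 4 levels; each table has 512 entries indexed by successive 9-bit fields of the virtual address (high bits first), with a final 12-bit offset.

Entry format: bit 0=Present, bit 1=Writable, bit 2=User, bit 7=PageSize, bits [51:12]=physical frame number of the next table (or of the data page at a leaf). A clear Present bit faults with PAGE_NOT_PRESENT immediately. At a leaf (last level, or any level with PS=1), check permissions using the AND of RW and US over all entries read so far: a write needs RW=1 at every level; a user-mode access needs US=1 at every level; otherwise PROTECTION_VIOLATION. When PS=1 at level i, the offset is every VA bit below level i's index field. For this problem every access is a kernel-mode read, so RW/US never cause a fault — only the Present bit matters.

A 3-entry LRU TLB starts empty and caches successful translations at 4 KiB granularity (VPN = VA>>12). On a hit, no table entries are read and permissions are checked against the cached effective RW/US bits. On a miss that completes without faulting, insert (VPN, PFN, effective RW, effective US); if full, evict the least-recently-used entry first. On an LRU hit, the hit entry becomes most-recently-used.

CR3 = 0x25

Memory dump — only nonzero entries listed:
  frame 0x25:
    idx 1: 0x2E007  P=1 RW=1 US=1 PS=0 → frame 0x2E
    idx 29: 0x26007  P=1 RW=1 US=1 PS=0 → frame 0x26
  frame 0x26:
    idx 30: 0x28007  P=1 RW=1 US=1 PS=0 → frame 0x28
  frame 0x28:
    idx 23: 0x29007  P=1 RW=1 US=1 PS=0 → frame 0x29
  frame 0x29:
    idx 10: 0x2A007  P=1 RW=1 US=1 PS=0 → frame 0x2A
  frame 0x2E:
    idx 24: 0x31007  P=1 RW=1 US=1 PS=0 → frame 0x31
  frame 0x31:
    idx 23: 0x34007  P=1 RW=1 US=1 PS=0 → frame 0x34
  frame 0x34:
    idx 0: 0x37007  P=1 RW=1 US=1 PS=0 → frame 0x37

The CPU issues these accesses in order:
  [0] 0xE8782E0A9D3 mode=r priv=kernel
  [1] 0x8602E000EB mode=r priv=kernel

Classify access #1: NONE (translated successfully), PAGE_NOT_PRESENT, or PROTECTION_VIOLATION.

Trace:
#0 VA=0xE8782E0A9D3 (r,kernel):
  lvl0: tbl 0x25, slot 29 ⇒ 0x26007 (P1/RW1/US1/PS0)
  lvl1: tbl 0x26, slot 30 ⇒ 0x28007 (P1/RW1/US1/PS0)
  lvl2: tbl 0x28, slot 23 ⇒ 0x29007 (P1/RW1/US1/PS0)
  lvl3: tbl 0x29, slot 10 ⇒ 0x2A007 (P1/RW1/US1/PS0)
  → PA=0x2A9D3  (4 entries read)
#1 VA=0x8602E000EB (r,kernel):
  lvl0: tbl 0x25, slot 1 ⇒ 0x2E007 (P1/RW1/US1/PS0)
  lvl1: tbl 0x2E, slot 24 ⇒ 0x31007 (P1/RW1/US1/PS0)
  lvl2: tbl 0x31, slot 23 ⇒ 0x34007 (P1/RW1/US1/PS0)
  lvl3: tbl 0x34, slot 0 ⇒ 0x37007 (P1/RW1/US1/PS0)
  → PA=0x370EB  (4 entries read)

Access #1 fault: NONE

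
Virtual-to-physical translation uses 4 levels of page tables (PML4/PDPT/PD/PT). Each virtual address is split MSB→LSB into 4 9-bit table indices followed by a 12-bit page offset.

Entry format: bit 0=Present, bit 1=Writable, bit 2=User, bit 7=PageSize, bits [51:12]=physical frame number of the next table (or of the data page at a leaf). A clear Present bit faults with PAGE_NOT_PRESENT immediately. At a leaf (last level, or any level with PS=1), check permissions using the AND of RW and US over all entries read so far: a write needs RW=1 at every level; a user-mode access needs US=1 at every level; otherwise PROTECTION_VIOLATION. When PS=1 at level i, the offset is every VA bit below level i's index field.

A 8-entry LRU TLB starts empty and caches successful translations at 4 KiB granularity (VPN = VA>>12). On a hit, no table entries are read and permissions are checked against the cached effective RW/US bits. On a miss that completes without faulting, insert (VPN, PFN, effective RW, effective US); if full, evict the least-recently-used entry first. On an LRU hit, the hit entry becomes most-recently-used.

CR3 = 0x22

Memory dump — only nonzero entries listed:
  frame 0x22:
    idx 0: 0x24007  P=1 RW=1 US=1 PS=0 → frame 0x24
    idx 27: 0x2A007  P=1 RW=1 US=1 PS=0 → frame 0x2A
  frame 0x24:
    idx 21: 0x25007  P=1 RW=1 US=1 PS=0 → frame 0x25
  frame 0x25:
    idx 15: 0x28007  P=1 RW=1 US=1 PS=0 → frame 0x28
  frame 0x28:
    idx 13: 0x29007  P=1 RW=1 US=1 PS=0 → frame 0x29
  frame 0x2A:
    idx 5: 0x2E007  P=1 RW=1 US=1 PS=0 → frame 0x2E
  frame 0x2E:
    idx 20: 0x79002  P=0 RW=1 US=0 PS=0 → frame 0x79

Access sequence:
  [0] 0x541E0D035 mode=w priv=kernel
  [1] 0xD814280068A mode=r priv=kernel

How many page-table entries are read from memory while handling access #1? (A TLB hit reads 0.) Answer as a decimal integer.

Walk each access:
#0 VA=0x541E0D035 (w,kernel):
  [0] read 0x22 idx=0: raw=0x24007 flags P=1 W=1 U=1 S=0
  [1] read 0x24 idx=21: raw=0x25007 flags P=1 W=1 U=1 S=0
  [2] read 0x25 idx=15: raw=0x28007 flags P=1 W=1 U=1 S=0
  [3] read 0x28 idx=13: raw=0x29007 flags P=1 W=1 U=1 S=0
  ✓ 0x29035  — 4 lookups
#1 VA=0xD814280068A (r,kernel):
  [0] read 0x22 idx=27: raw=0x2A007 flags P=1 W=1 U=1 S=0
  [1] read 0x2A idx=5: raw=0x2E007 flags P=1 W=1 U=1 S=0
  [2] read 0x2E idx=20: raw=0x79002 flags P=0 W=1 U=0 S=0
  ⇒ fault: PAGE_NOT_PRESENT  — 3 lookups

Entries read for #1: 3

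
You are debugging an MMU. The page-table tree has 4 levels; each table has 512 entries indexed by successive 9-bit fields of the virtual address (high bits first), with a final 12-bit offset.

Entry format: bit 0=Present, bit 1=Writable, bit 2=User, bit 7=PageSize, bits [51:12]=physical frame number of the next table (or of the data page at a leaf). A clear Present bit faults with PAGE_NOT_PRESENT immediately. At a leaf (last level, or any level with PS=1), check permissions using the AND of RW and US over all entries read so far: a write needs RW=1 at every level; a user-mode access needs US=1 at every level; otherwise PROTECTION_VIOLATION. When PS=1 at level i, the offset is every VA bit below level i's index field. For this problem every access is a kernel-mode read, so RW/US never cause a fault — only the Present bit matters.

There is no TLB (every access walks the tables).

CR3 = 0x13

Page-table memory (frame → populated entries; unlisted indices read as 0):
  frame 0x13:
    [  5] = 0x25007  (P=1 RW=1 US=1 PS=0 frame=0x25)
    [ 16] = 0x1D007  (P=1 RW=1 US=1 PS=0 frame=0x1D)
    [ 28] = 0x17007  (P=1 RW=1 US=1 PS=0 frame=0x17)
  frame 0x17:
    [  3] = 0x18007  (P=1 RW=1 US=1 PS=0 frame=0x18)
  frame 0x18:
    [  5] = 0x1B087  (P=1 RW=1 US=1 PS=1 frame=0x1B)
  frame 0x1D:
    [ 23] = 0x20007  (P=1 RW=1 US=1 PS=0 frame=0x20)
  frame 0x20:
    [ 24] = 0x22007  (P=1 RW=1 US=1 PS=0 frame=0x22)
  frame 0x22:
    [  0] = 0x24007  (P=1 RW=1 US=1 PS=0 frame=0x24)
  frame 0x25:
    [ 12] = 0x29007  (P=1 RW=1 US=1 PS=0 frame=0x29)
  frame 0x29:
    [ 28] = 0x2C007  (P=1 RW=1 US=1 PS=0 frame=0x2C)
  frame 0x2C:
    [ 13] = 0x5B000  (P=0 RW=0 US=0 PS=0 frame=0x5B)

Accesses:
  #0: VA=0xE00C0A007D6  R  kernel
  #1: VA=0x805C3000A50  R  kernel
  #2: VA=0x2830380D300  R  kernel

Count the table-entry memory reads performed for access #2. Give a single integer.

Walk each access:
#0 VA=0xE00C0A007D6 (r,kernel):
  lvl0: tbl 0x13, slot 28 ⇒ 0x17007 (P1/RW1/US1/PS0)
  lvl1: tbl 0x17, slot 3 ⇒ 0x18007 (P1/RW1/US1/PS0)
  lvl2: tbl 0x18, slot 5 ⇒ 0x1B087 (P1/RW1/US1/PS1)
  → PA=0x1B7D6 (huge @L2)  (3 entries read)
#1 VA=0x805C3000A50 (r,kernel):
  lvl0: tbl 0x13, slot 16 ⇒ 0x1D007 (P1/RW1/US1/PS0)
  lvl1: tbl 0x1D, slot 23 ⇒ 0x20007 (P1/RW1/US1/PS0)
  lvl2: tbl 0x20, slot 24 ⇒ 0x22007 (P1/RW1/US1/PS0)
  lvl3: tbl 0x22, slot 0 ⇒ 0x24007 (P1/RW1/US1/PS0)
  → PA=0x24A50  (4 entries read)
#2 VA=0x2830380D300 (r,kernel):
  lvl0: tbl 0x13, slot 5 ⇒ 0x25007 (P1/RW1/US1/PS0)
  lvl1: tbl 0x25, slot 12 ⇒ 0x29007 (P1/RW1/US1/PS0)
  lvl2: tbl 0x29, slot 28 ⇒ 0x2C007 (P1/RW1/US1/PS0)
  lvl3: tbl 0x2C, slot 13 ⇒ 0x5B000 (P0/RW0/US0/PS0)
  ✗ PAGE_NOT_PRESENT  [4 reads]

Entries read for #2: 4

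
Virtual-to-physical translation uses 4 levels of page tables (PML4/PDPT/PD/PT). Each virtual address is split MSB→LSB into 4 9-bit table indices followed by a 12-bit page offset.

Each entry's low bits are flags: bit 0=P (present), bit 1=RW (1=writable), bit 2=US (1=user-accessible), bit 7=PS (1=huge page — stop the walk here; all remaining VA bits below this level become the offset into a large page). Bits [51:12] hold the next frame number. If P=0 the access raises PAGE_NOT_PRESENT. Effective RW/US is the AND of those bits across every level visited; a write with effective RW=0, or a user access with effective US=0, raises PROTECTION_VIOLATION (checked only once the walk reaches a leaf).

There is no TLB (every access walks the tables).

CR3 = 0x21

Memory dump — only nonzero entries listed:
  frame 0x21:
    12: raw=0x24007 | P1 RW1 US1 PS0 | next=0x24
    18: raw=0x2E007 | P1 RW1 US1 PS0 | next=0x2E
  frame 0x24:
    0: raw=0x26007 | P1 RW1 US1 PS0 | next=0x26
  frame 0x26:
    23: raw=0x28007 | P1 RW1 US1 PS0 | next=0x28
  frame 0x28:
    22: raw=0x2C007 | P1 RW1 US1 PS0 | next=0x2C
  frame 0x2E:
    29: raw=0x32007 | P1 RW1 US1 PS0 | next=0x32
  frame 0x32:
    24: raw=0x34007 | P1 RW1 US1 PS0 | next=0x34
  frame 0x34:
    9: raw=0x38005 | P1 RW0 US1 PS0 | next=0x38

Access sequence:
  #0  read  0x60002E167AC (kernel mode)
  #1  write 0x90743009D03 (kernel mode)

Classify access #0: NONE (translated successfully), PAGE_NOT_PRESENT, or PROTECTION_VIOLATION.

Per-access translation:
#0 VA=0x60002E167AC (r,kernel):
  L0 @0x21[12] → 0x24007  P=1,RW=1,US=1,PS=0
  L1 @0x24[0] → 0x26007  P=1,RW=1,US=1,PS=0
  L2 @0x26[23] → 0x28007  P=1,RW=1,US=1,PS=0
  L3 @0x28[22] → 0x2C007  P=1,RW=1,US=1,PS=0
  ⇒ phys 0x2C7AC  [4 reads]
#1 VA=0x90743009D03 (w,kernel):
  L0 @0x21[18] → 0x2E007  P=1,RW=1,US=1,PS=0
  L1 @0x2E[29] → 0x32007  P=1,RW=1,US=1,PS=0
  L2 @0x32[24] → 0x34007  P=1,RW=1,US=1,PS=0
  L3 @0x34[9] → 0x38005  P=1,RW=0,US=1,PS=0
  ⇒ fault: PROTECTION_VIOLATION  — 4 lookups

Access #0 fault: NONE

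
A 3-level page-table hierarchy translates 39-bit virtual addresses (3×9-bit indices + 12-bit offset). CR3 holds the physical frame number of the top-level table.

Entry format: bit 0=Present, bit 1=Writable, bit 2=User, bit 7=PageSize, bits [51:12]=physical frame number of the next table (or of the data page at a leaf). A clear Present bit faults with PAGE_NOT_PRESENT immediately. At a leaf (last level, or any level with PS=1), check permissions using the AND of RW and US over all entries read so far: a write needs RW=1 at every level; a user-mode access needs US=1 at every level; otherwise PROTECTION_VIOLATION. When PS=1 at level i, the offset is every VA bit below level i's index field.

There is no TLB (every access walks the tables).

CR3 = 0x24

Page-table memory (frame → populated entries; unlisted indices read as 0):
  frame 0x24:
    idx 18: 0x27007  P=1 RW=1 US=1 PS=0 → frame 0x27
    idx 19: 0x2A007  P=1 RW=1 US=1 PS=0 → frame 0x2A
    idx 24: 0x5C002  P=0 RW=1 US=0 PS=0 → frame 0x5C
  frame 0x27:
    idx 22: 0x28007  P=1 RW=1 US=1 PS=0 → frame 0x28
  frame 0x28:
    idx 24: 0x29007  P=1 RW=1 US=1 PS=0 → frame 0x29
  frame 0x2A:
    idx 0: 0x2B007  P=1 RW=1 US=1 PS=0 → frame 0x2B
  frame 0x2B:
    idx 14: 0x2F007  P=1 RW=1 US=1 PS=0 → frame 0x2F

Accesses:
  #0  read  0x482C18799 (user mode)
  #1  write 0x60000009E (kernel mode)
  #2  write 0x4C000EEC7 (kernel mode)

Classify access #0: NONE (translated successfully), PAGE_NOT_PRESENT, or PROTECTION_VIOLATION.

Walk each access:
#0 VA=0x482C18799 (r,user):
  L0 @0x24[18] → 0x27007  P=1,RW=1,US=1,PS=0
  L1 @0x27[22] → 0x28007  P=1,RW=1,US=1,PS=0
  L2 @0x28[24] → 0x29007  P=1,RW=1,US=1,PS=0
  → PA=0x29799  (3 entries read)
#1 VA=0x60000009E (w,kernel):
  L0 @0x24[24] → 0x5C002  P=0,RW=1,US=0,PS=0
  ⇒ fault: PAGE_NOT_PRESENT  — 1 lookups
#2 VA=0x4C000EEC7 (w,kernel):
  L0 @0x24[19] → 0x2A007  P=1,RW=1,US=1,PS=0
  L1 @0x2A[0] → 0x2B007  P=1,RW=1,US=1,PS=0
  L2 @0x2B[14] → 0x2F007  P=1,RW=1,US=1,PS=0
  → PA=0x2FEC7  (3 entries read)

Access #0 fault: NONE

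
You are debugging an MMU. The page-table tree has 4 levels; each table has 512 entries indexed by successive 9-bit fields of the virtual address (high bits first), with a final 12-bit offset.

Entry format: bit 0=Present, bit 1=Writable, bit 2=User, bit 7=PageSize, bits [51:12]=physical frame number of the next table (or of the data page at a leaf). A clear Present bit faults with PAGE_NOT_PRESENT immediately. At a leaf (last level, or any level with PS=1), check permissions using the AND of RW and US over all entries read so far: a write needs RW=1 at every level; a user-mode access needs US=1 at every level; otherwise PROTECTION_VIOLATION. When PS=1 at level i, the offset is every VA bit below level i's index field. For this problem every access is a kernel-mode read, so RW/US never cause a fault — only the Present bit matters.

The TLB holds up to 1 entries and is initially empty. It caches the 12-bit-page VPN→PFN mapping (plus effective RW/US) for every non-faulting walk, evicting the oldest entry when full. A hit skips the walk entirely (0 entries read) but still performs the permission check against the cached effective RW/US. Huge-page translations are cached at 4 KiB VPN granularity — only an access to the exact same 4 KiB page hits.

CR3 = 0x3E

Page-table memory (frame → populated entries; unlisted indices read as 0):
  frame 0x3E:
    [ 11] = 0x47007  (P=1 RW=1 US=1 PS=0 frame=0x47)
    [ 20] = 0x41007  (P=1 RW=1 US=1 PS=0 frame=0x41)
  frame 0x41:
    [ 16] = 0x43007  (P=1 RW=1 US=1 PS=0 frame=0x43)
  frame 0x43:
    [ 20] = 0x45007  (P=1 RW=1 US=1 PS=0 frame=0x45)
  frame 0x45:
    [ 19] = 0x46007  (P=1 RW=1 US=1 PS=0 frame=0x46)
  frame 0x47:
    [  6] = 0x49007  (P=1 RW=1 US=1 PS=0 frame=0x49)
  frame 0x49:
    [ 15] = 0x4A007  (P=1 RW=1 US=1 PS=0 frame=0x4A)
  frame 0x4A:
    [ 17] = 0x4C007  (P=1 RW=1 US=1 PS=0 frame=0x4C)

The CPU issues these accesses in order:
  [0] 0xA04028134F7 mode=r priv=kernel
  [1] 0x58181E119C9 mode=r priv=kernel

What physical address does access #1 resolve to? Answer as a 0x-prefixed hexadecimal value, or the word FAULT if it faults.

Walk each access:
#0 VA=0xA04028134F7 (r,kernel):
  lvl0: tbl 0x3E, slot 20 ⇒ 0x41007 (P1/RW1/US1/PS0)
  lvl1: tbl 0x41, slot 16 ⇒ 0x43007 (P1/RW1/US1/PS0)
  lvl2: tbl 0x43, slot 20 ⇒ 0x45007 (P1/RW1/US1/PS0)
  lvl3: tbl 0x45, slot 19 ⇒ 0x46007 (P1/RW1/US1/PS0)
  ⇒ phys 0x464F7  [4 reads]
#1 VA=0x58181E119C9 (r,kernel):
  lvl0: tbl 0x3E, slot 11 ⇒ 0x47007 (P1/RW1/US1/PS0)
  lvl1: tbl 0x47, slot 6 ⇒ 0x49007 (P1/RW1/US1/PS0)
  lvl2: tbl 0x49, slot 15 ⇒ 0x4A007 (P1/RW1/US1/PS0)
  lvl3: tbl 0x4A, slot 17 ⇒ 0x4C007 (P1/RW1/US1/PS0)
  ⇒ phys 0x4C9C9  [4 reads]

Access #1 PA: 0x4C9C9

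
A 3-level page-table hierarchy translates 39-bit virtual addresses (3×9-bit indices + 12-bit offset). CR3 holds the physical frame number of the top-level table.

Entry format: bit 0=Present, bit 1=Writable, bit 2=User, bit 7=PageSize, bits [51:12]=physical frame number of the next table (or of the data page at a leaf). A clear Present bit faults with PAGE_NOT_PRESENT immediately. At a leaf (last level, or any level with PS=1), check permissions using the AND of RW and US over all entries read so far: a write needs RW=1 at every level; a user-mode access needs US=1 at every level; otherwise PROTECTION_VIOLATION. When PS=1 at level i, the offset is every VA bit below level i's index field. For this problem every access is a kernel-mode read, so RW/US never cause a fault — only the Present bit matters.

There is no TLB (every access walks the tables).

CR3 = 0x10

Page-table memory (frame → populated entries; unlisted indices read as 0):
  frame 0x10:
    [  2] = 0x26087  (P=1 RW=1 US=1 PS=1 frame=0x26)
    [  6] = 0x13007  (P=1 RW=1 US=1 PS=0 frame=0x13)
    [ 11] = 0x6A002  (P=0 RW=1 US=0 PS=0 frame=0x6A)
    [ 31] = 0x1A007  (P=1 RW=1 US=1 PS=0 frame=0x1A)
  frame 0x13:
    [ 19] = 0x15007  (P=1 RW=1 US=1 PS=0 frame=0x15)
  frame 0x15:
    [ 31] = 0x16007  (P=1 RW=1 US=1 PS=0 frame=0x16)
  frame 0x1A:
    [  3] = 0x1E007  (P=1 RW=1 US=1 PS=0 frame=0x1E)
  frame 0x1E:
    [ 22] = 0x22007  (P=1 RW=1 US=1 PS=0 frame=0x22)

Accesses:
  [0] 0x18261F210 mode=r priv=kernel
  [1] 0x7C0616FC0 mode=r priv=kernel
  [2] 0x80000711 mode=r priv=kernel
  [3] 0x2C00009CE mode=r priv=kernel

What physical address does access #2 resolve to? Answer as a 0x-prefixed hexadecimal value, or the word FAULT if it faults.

Trace:
#0 VA=0x18261F210 (r,kernel):
  L0: frame=0x10 idx=6 entry=0x13007 [P=1 RW=1 US=1 PS=0]
  L1: frame=0x13 idx=19 entry=0x15007 [P=1 RW=1 US=1 PS=0]
  L2: frame=0x15 idx=31 entry=0x16007 [P=1 RW=1 US=1 PS=0]
  → PA=0x16210  (3 entries read)
#1 VA=0x7C0616FC0 (r,kernel):
  L0: frame=0x10 idx=31 entry=0x1A007 [P=1 RW=1 US=1 PS=0]
  L1: frame=0x1A idx=3 entry=0x1E007 [P=1 RW=1 US=1 PS=0]
  L2: frame=0x1E idx=22 entry=0x22007 [P=1 RW=1 US=1 PS=0]
  → PA=0x22FC0  (3 entries read)
#2 VA=0x80000711 (r,kernel):
  L0: frame=0x10 idx=2 entry=0x26087 [P=1 RW=1 US=1 PS=1]
  → PA=0x26711 (huge @L0)  (1 entries read)
#3 VA=0x2C00009CE (r,kernel):
  L0: frame=0x10 idx=11 entry=0x6A002 [P=0 RW=1 US=0 PS=0]
  ⇒ fault: PAGE_NOT_PRESENT  — 1 lookups

Access #2 PA: 0x26711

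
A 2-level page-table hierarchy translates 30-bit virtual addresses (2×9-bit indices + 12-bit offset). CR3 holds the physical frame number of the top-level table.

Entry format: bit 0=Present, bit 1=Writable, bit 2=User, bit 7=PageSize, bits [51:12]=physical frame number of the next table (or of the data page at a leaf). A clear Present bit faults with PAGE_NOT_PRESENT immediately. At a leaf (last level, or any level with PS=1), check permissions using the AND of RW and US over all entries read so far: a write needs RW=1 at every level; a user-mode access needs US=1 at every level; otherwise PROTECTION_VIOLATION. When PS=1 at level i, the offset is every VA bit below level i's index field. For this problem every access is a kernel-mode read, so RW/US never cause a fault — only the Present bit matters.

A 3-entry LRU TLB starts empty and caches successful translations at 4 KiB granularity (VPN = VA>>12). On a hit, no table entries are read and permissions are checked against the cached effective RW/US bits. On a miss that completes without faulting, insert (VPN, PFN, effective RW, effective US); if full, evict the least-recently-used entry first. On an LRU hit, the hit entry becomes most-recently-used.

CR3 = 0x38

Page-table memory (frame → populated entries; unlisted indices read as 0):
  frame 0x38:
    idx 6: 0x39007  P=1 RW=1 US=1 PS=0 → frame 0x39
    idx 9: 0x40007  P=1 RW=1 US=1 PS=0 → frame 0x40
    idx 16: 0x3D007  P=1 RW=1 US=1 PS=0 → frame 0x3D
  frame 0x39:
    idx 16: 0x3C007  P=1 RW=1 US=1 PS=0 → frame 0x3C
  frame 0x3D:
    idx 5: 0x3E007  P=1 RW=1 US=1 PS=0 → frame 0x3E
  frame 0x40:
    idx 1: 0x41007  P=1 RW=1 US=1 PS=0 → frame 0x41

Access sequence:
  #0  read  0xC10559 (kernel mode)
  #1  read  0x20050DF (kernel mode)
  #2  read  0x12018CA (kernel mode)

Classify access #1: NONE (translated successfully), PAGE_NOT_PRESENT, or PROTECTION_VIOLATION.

Per-access translation:
#0 VA=0xC10559 (r,kernel):
  L0: frame=0x38 idx=6 entry=0x39007 [P=1 RW=1 US=1 PS=0]
  L1: frame=0x39 idx=16 entry=0x3C007 [P=1 RW=1 US=1 PS=0]
  → PA=0x3C559  (2 entries read)
#1 VA=0x20050DF (r,kernel):
  L0: frame=0x38 idx=16 entry=0x3D007 [P=1 RW=1 US=1 PS=0]
  L1: frame=0x3D idx=5 entry=0x3E007 [P=1 RW=1 US=1 PS=0]
  → PA=0x3E0DF  (2 entries read)
#2 VA=0x12018CA (r,kernel):
  L0: frame=0x38 idx=9 entry=0x40007 [P=1 RW=1 US=1 PS=0]
  L1: frame=0x40 idx=1 entry=0x41007 [P=1 RW=1 US=1 PS=0]
  → PA=0x418CA  (2 entries read)

Access #1 fault: NONE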